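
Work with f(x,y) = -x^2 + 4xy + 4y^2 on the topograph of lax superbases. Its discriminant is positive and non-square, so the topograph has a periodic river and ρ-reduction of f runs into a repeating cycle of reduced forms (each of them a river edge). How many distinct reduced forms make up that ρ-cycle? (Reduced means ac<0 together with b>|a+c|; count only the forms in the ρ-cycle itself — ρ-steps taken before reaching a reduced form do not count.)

D = 32, ⌊√D⌋ = 5
river: ρ → (4,4,-1)
river: ρ → (-1,4,4)
ρ-cycle length = 2 (tail of 0 descent steps not counted)

2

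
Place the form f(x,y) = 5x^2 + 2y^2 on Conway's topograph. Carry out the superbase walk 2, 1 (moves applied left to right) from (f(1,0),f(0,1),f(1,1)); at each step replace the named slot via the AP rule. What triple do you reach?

start (5,2,7) = (f(1,0),f(0,1),f(1,1))
replace slot 2: 2·(5+7) − 2 = 22 → (5,22,7)
replace slot 1: 2·(22+7) − 5 = 53 → (53,22,7)

53,22,7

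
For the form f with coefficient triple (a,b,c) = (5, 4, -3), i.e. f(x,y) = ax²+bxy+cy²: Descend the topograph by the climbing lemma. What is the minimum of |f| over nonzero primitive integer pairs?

river: ρ → (-3,8,1)
river: ρ → (1,8,-3)
river: ρ → (-3,4,5)
river: ρ → (5,6,-2)
river: ρ → (-2,6,5)
river: ρ → (5,4,-3)
closes: descent 0, river 6
min |a| on river = 1

1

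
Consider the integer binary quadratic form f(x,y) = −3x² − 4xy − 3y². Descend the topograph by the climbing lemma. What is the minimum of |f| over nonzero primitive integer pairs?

translate: b→-2 (≡4 mod 6), so (3,4,3)→(3,-2,2)
flip: (3,-2,2)→(2,2,3)
reduced (well bottom): (2,2,3) with a≤c, −a<b≤a
well minimum |f| = |-2| = 2 (negative-definite)

2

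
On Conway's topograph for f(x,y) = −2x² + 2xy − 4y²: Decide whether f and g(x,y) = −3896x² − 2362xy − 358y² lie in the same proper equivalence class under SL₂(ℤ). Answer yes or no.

D₁ = -28, D₂ = -28
f is negative-definite; reduce −f:
−f: translate: b→2 (≡-2 mod 4), so (2,-2,4)→(2,2,4)
−f: reduced (well bottom): (2,2,4) with a≤c, −a<b≤a
flip sign back: reduced form of f is (-2,-2,-4)
g is negative-definite; reduce −g:
−g: flip: (3896,2362,358)→(358,-2362,3896)
−g: translate: b→-214 (≡-2362 mod 716), so (358,-2362,3896)→(358,-214,32)
−g: flip: (358,-214,32)→(32,214,358)
−g: translate: b→22 (≡214 mod 64), so (32,214,358)→(32,22,4)
−g: flip: (32,22,4)→(4,-22,32)
−g: translate: b→2 (≡-22 mod 8), so (4,-22,32)→(4,2,2)
−g: flip: (4,2,2)→(2,-2,4)
−g: translate: b→2 (≡-2 mod 4), so (2,-2,4)→(2,2,4)
−g: reduced (well bottom): (2,2,4) with a≤c, −a<b≤a
flip sign back: reduced form of g is (-2,-2,-4)
reduced forms (-2, -2, -4) vs (-2, -2, -4) ⇒ equivalent

yes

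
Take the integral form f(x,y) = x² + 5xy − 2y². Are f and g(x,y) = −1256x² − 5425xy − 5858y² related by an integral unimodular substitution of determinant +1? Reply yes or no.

D₁ = 33, D₂ = 33
river cycle of f (length 4): (-2, 3, 3), (3, 3, -2), (-2, 5, 1), (1, 5, -2)
river cycle of g (length 4): (-2, 3, 3), (3, 3, -2), (-2, 5, 1), (1, 5, -2)
cycles coincide ⇒ equivalent

yes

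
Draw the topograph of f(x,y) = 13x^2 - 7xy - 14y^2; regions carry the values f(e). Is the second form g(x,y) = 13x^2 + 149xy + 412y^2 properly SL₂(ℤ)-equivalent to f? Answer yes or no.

D₁ = 777, D₂ = 777
river cycle of f (length 6): (-14, 7, 13), (13, 19, -8), (-8, 13, 19), (19, 25, -2), (-2, 27, 6), (6, 21, -14)
river cycle of g (length 6): (13, 19, -8), (-8, 13, 19), (19, 25, -2), (-2, 27, 6), (6, 21, -14), (-14, 7, 13)
cycles coincide ⇒ equivalent

yes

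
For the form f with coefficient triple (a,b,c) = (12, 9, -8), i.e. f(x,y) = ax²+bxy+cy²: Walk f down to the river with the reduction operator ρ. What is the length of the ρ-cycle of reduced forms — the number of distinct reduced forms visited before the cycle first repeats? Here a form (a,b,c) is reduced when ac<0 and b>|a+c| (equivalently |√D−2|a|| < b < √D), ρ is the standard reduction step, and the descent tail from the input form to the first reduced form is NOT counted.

D = 465, ⌊√D⌋ = 21
river: ρ → (-8,7,13)
river: ρ → (13,19,-2)
river: ρ → (-2,21,3)
river: ρ → (3,21,-2)
river: ρ → (-2,19,13)
river: ρ → (13,7,-8)
river: ρ → (-8,9,12)
river: ρ → (12,15,-5)
river: ρ → (-5,15,12)
river: ρ → (12,9,-8)
ρ-cycle length = 10 (tail of 0 descent steps not counted)

10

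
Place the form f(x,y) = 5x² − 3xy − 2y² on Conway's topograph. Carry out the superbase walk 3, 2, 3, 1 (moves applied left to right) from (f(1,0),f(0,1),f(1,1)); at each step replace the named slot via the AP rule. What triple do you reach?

start (5,-2,0) = (f(1,0),f(0,1),f(1,1))
replace slot 3: 2·(5+(-2)) − 0 = 6 → (5,-2,6)
replace slot 2: 2·(5+6) − (-2) = 24 → (5,24,6)
replace slot 3: 2·(5+24) − 6 = 52 → (5,24,52)
replace slot 1: 2·(24+52) − 5 = 147 → (147,24,52)

147,24,52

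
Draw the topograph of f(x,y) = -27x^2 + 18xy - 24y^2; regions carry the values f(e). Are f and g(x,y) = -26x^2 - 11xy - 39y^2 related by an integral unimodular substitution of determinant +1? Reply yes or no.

D₁ = -2268, D₂ = -3935
discriminants differ ⇒ not SL₂(ℤ)-equivalent

no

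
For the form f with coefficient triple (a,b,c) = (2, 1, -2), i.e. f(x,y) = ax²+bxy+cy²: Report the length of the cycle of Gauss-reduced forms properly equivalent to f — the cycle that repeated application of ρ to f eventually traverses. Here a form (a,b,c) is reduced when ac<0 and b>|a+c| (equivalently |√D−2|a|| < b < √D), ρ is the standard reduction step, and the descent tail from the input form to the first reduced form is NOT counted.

D = 17, ⌊√D⌋ = 4
river: ρ → (-2,3,1)
river: ρ → (1,3,-2)
river: ρ → (-2,1,2)
river: ρ → (2,3,-1)
river: ρ → (-1,3,2)
river: ρ → (2,1,-2)
ρ-cycle length = 6 (tail of 0 descent steps not counted)

6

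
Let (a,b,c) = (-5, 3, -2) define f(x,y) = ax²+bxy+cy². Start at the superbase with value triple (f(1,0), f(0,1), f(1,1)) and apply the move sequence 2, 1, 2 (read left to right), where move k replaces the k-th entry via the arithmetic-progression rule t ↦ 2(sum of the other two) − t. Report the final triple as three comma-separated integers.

start (-5,-2,-4) = (f(1,0),f(0,1),f(1,1))
replace slot 2: 2·((-5)+(-4)) − (-2) = -16 → (-5,-16,-4)
replace slot 1: 2·((-16)+(-4)) − (-5) = -35 → (-35,-16,-4)
replace slot 2: 2·((-35)+(-4)) − (-16) = -62 → (-35,-62,-4)

-35,-62,-4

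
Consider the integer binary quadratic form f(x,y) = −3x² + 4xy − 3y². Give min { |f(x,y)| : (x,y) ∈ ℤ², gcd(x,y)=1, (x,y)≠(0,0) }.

translate: b→2 (≡-4 mod 6), so (3,-4,3)→(3,2,2)
flip: (3,2,2)→(2,-2,3)
translate: b→2 (≡-2 mod 4), so (2,-2,3)→(2,2,3)
reduced (well bottom): (2,2,3) with a≤c, −a<b≤a
well minimum |f| = |-2| = 2 (negative-definite)

2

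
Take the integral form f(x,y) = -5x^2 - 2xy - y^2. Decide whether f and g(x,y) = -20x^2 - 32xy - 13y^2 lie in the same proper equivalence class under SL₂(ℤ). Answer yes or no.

D₁ = -16, D₂ = -16
f is negative-definite; reduce −f:
−f: flip: (5,2,1)→(1,-2,5)
−f: translate: b→0 (≡-2 mod 2), so (1,-2,5)→(1,0,4)
−f: reduced (well bottom): (1,0,4) with a≤c, −a<b≤a
flip sign back: reduced form of f is (-1,0,-4)
g is negative-definite; reduce −g:
−g: translate: b→-8 (≡32 mod 40), so (20,32,13)→(20,-8,1)
−g: flip: (20,-8,1)→(1,8,20)
−g: translate: b→0 (≡8 mod 2), so (1,8,20)→(1,0,4)
−g: reduced (well bottom): (1,0,4) with a≤c, −a<b≤a
flip sign back: reduced form of g is (-1,0,-4)
reduced forms (-1, 0, -4) vs (-1, 0, -4) ⇒ equivalent

yes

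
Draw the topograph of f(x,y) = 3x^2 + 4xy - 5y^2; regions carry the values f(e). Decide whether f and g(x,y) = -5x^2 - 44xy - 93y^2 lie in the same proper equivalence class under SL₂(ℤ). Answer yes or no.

D₁ = 76, D₂ = 76
river cycle of f (length 6): (-5, 6, 2), (2, 6, -5), (-5, 4, 3), (3, 8, -1), (-1, 8, 3), (3, 4, -5)
river cycle of g (length 6): (-5, 6, 2), (2, 6, -5), (-5, 4, 3), (3, 8, -1), (-1, 8, 3), (3, 4, -5)
cycles coincide ⇒ equivalent

yes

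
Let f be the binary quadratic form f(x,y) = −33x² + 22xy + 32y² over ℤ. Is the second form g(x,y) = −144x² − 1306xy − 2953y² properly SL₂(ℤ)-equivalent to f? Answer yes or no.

D₁ = 4708, D₂ = 4708
river cycle of f (length 36): (32, 42, -23), (-23, 50, 24), (24, 46, -27), (-27, 62, 8), (8, 66, -11), (-11, 66, 8), (8, 62, -27), (-27, 46, 24), (24, 50, -23), (-23, 42, 32), … (26 more)
river cycle of g (length 36): (-23, 50, 24), (24, 46, -27), (-27, 62, 8), (8, 66, -11), (-11, 66, 8), (8, 62, -27), (-27, 46, 24), (24, 50, -23), (-23, 42, 32), (32, 22, -33), … (26 more)
cycles coincide ⇒ equivalent

yes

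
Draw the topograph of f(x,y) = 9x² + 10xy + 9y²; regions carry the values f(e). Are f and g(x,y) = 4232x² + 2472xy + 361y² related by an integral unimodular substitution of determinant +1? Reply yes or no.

D₁ = -224, D₂ = -224
f: translate: b→-8 (≡10 mod 18), so (9,10,9)→(9,-8,8)
f: flip: (9,-8,8)→(8,8,9)
f: reduced (well bottom): (8,8,9) with a≤c, −a<b≤a
g: flip: (4232,2472,361)→(361,-2472,4232)
g: translate: b→-306 (≡-2472 mod 722), so (361,-2472,4232)→(361,-306,65)
g: flip: (361,-306,65)→(65,306,361)
g: translate: b→46 (≡306 mod 130), so (65,306,361)→(65,46,9)
g: flip: (65,46,9)→(9,-46,65)
g: translate: b→8 (≡-46 mod 18), so (9,-46,65)→(9,8,8)
g: flip: (9,8,8)→(8,-8,9)
g: translate: b→8 (≡-8 mod 16), so (8,-8,9)→(8,8,9)
g: reduced (well bottom): (8,8,9) with a≤c, −a<b≤a
reduced forms (8, 8, 9) vs (8, 8, 9) ⇒ equivalent

yes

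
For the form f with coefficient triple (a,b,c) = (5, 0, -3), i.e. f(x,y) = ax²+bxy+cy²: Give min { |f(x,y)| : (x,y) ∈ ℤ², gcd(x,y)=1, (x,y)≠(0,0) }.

descent: ρ → (-3,6,2)  [lands on river]
river: ρ → (2,6,-3)
closes: descent 1, river 2
min |a| on river = 2

2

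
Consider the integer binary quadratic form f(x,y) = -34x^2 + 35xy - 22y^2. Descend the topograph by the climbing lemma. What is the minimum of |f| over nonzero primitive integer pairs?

translate: b→33 (≡-35 mod 68), so (34,-35,22)→(34,33,21)
flip: (34,33,21)→(21,-33,34)
translate: b→9 (≡-33 mod 42), so (21,-33,34)→(21,9,22)
reduced (well bottom): (21,9,22) with a≤c, −a<b≤a
well minimum |f| = |-21| = 21 (negative-definite)

21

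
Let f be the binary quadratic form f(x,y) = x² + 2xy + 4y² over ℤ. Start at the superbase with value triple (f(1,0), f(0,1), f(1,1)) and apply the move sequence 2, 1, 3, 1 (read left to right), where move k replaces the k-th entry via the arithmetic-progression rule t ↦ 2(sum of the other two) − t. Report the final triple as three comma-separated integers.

start (1,4,7) = (f(1,0),f(0,1),f(1,1))
replace slot 2: 2·(1+7) − 4 = 12 → (1,12,7)
replace slot 1: 2·(12+7) − 1 = 37 → (37,12,7)
replace slot 3: 2·(37+12) − 7 = 91 → (37,12,91)
replace slot 1: 2·(12+91) − 37 = 169 → (169,12,91)

169,12,91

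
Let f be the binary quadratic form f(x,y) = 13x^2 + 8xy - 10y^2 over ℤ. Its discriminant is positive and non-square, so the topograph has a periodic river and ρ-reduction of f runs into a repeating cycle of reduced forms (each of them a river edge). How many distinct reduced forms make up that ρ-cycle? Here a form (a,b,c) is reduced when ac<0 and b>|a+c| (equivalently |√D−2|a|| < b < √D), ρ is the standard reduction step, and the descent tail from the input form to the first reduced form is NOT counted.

D = 584, ⌊√D⌋ = 24
river: ρ → (-10,12,11)
river: ρ → (11,10,-11)
river: ρ → (-11,12,10)
river: ρ → (10,8,-13)
river: ρ → (-13,18,5)
river: ρ → (5,22,-5)
river: ρ → (-5,18,13)
river: ρ → (13,8,-10)
ρ-cycle length = 8 (tail of 0 descent steps not counted)

8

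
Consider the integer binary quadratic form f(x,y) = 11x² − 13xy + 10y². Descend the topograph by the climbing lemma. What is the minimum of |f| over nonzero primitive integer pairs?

translate: b→9 (≡-13 mod 22), so (11,-13,10)→(11,9,8)
flip: (11,9,8)→(8,-9,11)
translate: b→7 (≡-9 mod 16), so (8,-9,11)→(8,7,10)
reduced (well bottom): (8,7,10) with a≤c, −a<b≤a
well minimum = a = 8

8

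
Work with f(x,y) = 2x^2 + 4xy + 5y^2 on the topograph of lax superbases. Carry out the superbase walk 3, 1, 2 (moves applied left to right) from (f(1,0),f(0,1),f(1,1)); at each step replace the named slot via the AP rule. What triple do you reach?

start (2,5,11) = (f(1,0),f(0,1),f(1,1))
replace slot 3: 2·(2+5) − 11 = 3 → (2,5,3)
replace slot 1: 2·(5+3) − 2 = 14 → (14,5,3)
replace slot 2: 2·(14+3) − 5 = 29 → (14,29,3)

14,29,3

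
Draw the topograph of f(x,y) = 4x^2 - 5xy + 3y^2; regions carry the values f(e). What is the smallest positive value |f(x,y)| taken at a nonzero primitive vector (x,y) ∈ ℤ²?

translate: b→3 (≡-5 mod 8), so (4,-5,3)→(4,3,2)
flip: (4,3,2)→(2,-3,4)
translate: b→1 (≡-3 mod 4), so (2,-3,4)→(2,1,3)
reduced (well bottom): (2,1,3) with a≤c, −a<b≤a
well minimum = a = 2

2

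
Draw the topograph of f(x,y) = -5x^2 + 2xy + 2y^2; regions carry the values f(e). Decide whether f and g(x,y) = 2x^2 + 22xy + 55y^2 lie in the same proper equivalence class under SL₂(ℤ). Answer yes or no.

D₁ = 44, D₂ = 44
river cycle of f (length 2): (2, 6, -1), (-1, 6, 2)
river cycle of g (length 2): (2, 6, -1), (-1, 6, 2)
cycles coincide ⇒ equivalent

yes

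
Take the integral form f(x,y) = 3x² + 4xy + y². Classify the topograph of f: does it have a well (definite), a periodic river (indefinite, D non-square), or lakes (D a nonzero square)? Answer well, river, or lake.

D = b²−4ac = 4² − 4·3·1 = 4
D = 2² is a perfect square ⇒ form factors over ℤ ⇒ lakes

lake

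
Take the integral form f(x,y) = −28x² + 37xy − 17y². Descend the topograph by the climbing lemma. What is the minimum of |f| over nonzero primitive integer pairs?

translate: b→19 (≡-37 mod 56), so (28,-37,17)→(28,19,8)
flip: (28,19,8)→(8,-19,28)
translate: b→-3 (≡-19 mod 16), so (8,-19,28)→(8,-3,17)
reduced (well bottom): (8,-3,17) with a≤c, −a<b≤a
well minimum |f| = |-8| = 8 (negative-definite)

8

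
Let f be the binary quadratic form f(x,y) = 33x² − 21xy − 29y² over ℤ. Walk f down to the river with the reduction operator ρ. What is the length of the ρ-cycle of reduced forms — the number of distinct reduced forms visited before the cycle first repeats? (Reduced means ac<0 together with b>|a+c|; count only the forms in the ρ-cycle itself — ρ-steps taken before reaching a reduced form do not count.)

D = 4269, ⌊√D⌋ = 65
descent: ρ → (-29,21,33)  [lands on river]
river: ρ → (33,45,-17)
river: ρ → (-17,57,15)
river: ρ → (15,63,-5)
river: ρ → (-5,57,51)
river: ρ → (51,45,-11)
river: ρ → (-11,65,1)
river: ρ → (1,65,-11)
river: ρ → (-11,45,51)
river: ρ → (51,57,-5)
river: ρ → (-5,63,15)
river: ρ → (15,57,-17)
river: ρ → (-17,45,33)
river: ρ → (33,21,-29)
river: ρ → (-29,37,25)
river: ρ → (25,63,-3)
river: ρ → (-3,63,25)
river: ρ → (25,37,-29)
ρ-cycle length = 18 (tail of 1 descent step not counted)

18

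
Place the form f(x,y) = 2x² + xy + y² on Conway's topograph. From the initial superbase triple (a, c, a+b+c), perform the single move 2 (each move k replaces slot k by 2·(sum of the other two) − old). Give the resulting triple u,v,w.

start (2,1,4) = (f(1,0),f(0,1),f(1,1))
replace slot 2: 2·(2+4) − 1 = 11 → (2,11,4)

2,11,4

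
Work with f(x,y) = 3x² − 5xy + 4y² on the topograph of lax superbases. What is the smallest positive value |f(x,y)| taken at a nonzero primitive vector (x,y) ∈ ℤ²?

translate: b→1 (≡-5 mod 6), so (3,-5,4)→(3,1,2)
flip: (3,1,2)→(2,-1,3)
reduced (well bottom): (2,-1,3) with a≤c, −a<b≤a
well minimum = a = 2

2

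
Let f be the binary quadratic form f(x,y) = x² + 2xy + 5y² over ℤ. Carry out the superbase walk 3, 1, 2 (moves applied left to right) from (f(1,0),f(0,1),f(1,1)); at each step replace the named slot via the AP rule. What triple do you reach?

start (1,5,8) = (f(1,0),f(0,1),f(1,1))
replace slot 3: 2·(1+5) − 8 = 4 → (1,5,4)
replace slot 1: 2·(5+4) − 1 = 17 → (17,5,4)
replace slot 2: 2·(17+4) − 5 = 37 → (17,37,4)

17,37,4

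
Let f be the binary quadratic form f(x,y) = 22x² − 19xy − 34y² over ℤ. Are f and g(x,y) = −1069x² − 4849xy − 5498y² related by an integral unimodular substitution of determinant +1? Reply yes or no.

D₁ = 3353, D₂ = 3353
river cycle of f (length 44): (-34, 19, 22), (22, 25, -31), (-31, 37, 16), (16, 27, -41), (-41, 55, 2), (2, 57, -13), (-13, 47, 22), (22, 41, -19), (-19, 35, 28), (28, 21, -26), … (34 more)
river cycle of g (length 44): (7, 49, -34), (-34, 19, 22), (22, 25, -31), (-31, 37, 16), (16, 27, -41), (-41, 55, 2), (2, 57, -13), (-13, 47, 22), (22, 41, -19), (-19, 35, 28), … (34 more)
cycles coincide ⇒ equivalent

yes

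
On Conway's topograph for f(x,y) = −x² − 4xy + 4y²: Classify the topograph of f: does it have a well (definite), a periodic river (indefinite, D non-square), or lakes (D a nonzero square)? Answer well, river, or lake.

D = b²−4ac = (-4)² − 4·(-1)·4 = 32
D > 0 non-square ⇒ indefinite ⇒ periodic river

river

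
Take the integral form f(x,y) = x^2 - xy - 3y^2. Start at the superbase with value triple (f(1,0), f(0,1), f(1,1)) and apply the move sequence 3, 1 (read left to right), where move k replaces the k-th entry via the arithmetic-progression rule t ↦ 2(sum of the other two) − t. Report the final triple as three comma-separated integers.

start (1,-3,-3) = (f(1,0),f(0,1),f(1,1))
replace slot 3: 2·(1+(-3)) − (-3) = -1 → (1,-3,-1)
replace slot 1: 2·((-3)+(-1)) − 1 = -9 → (-9,-3,-1)

-9,-3,-1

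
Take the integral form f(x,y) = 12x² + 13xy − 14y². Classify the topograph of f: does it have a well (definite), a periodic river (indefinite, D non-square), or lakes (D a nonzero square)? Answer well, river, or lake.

D = b²−4ac = 13² − 4·12·(-14) = 841
D = 29² is a perfect square ⇒ form factors over ℤ ⇒ lakes

lake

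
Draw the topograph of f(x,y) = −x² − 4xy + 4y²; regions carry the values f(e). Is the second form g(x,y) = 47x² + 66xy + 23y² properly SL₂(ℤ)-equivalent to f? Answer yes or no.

D₁ = 32, D₂ = 32
river cycle of f (length 2): (4, 4, -1), (-1, 4, 4)
river cycle of g (length 2): (4, 4, -1), (-1, 4, 4)
cycles coincide ⇒ equivalent

yes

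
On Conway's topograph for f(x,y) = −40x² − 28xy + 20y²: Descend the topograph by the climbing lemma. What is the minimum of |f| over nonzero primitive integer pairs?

descent: ρ → (20,28,-40)  [lands on river]
river: ρ → (-40,52,8)
river: ρ → (8,60,-12)
river: ρ → (-12,60,8)
river: ρ → (8,52,-40)
river: ρ → (-40,28,20)
river: ρ → (20,52,-16)
river: ρ → (-16,44,32)
river: ρ → (32,20,-28)
river: ρ → (-28,36,24)
river: ρ → (24,60,-4)
river: ρ → (-4,60,24)
river: ρ → (24,36,-28)
river: ρ → (-28,20,32)
river: ρ → (32,44,-16)
river: ρ → (-16,52,20)
closes: descent 1, river 16
min |a| on river = 4

4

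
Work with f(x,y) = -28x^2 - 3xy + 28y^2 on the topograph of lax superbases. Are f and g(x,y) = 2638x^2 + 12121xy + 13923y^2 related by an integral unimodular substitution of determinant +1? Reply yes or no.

D₁ = 3145, D₂ = 3145
river cycle of f (length 38): (28, 3, -28), (-28, 53, 3), (3, 55, -10), (-10, 45, 28), (28, 11, -27), (-27, 43, 12), (12, 53, -7), (-7, 45, 40), (40, 35, -12), (-12, 37, 37), … (28 more)
river cycle of g (length 38): (28, 3, -28), (-28, 53, 3), (3, 55, -10), (-10, 45, 28), (28, 11, -27), (-27, 43, 12), (12, 53, -7), (-7, 45, 40), (40, 35, -12), (-12, 37, 37), … (28 more)
cycles coincide ⇒ equivalent

yes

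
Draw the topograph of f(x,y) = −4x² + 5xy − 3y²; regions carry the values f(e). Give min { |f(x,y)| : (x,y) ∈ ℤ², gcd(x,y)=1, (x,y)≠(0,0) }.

translate: b→3 (≡-5 mod 8), so (4,-5,3)→(4,3,2)
flip: (4,3,2)→(2,-3,4)
translate: b→1 (≡-3 mod 4), so (2,-3,4)→(2,1,3)
reduced (well bottom): (2,1,3) with a≤c, −a<b≤a
well minimum |f| = |-2| = 2 (negative-definite)

2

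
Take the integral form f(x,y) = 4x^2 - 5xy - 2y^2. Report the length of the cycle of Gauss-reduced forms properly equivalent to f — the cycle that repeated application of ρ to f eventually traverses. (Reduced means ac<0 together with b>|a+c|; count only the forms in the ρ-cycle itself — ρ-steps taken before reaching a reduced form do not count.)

D = 57, ⌊√D⌋ = 7
descent: ρ → (-2,5,4)  [lands on river]
river: ρ → (4,3,-3)
river: ρ → (-3,3,4)
river: ρ → (4,5,-2)
river: ρ → (-2,7,1)
river: ρ → (1,7,-2)
ρ-cycle length = 6 (tail of 1 descent step not counted)

6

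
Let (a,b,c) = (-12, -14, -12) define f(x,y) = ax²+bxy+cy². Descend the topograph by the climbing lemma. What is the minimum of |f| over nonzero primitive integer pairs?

translate: b→-10 (≡14 mod 24), so (12,14,12)→(12,-10,10)
flip: (12,-10,10)→(10,10,12)
reduced (well bottom): (10,10,12) with a≤c, −a<b≤a
well minimum |f| = |-10| = 10 (negative-definite)

10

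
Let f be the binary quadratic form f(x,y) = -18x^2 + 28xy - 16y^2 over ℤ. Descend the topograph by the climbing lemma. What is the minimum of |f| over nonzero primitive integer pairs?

translate: b→8 (≡-28 mod 36), so (18,-28,16)→(18,8,6)
flip: (18,8,6)→(6,-8,18)
translate: b→4 (≡-8 mod 12), so (6,-8,18)→(6,4,16)
reduced (well bottom): (6,4,16) with a≤c, −a<b≤a
well minimum |f| = |-6| = 6 (negative-definite)

6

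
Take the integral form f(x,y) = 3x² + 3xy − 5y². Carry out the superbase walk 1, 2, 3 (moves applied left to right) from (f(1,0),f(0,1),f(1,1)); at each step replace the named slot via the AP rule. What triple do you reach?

start (3,-5,1) = (f(1,0),f(0,1),f(1,1))
replace slot 1: 2·((-5)+1) − 3 = -11 → (-11,-5,1)
replace slot 2: 2·((-11)+1) − (-5) = -15 → (-11,-15,1)
replace slot 3: 2·((-11)+(-15)) − 1 = -53 → (-11,-15,-53)

-11,-15,-53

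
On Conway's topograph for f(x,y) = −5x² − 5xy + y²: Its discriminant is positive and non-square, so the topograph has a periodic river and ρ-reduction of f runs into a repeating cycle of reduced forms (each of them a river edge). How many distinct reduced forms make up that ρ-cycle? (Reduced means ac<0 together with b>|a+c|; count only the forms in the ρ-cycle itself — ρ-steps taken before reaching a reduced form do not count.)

D = 45, ⌊√D⌋ = 6
descent: ρ → (1,5,-5)  [lands on river]
river: ρ → (-5,5,1)
ρ-cycle length = 2 (tail of 1 descent step not counted)

2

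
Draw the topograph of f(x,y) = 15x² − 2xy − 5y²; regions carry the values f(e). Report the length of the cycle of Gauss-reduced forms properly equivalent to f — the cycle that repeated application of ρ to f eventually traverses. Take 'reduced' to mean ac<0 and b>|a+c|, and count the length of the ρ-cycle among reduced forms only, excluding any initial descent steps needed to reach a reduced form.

D = 304, ⌊√D⌋ = 17
descent: ρ → (-5,12,8)  [lands on river]
river: ρ → (8,4,-9)
river: ρ → (-9,14,3)
river: ρ → (3,16,-4)
river: ρ → (-4,16,3)
river: ρ → (3,14,-9)
river: ρ → (-9,4,8)
river: ρ → (8,12,-5)
river: ρ → (-5,8,12)
river: ρ → (12,16,-1)
river: ρ → (-1,16,12)
river: ρ → (12,8,-5)
ρ-cycle length = 12 (tail of 1 descent step not counted)

12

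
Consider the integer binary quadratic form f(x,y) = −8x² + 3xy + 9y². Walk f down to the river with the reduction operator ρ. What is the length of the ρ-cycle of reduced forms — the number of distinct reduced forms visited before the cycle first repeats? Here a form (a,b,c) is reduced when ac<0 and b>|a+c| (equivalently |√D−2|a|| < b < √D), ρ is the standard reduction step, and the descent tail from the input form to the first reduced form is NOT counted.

D = 297, ⌊√D⌋ = 17
river: ρ → (9,15,-2)
river: ρ → (-2,17,1)
river: ρ → (1,17,-2)
river: ρ → (-2,15,9)
river: ρ → (9,3,-8)
river: ρ → (-8,13,4)
river: ρ → (4,11,-11)
river: ρ → (-11,11,4)
river: ρ → (4,13,-8)
river: ρ → (-8,3,9)
ρ-cycle length = 10 (tail of 0 descent steps not counted)

10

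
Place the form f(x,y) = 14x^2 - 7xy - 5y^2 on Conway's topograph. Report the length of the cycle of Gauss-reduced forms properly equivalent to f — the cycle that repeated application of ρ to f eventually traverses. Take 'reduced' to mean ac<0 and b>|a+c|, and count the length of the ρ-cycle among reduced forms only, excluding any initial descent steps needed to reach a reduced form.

D = 329, ⌊√D⌋ = 18
descent: ρ → (-5,17,2)  [lands on river]
river: ρ → (2,15,-13)
river: ρ → (-13,11,4)
river: ρ → (4,13,-10)
river: ρ → (-10,7,7)
river: ρ → (7,7,-10)
river: ρ → (-10,13,4)
river: ρ → (4,11,-13)
river: ρ → (-13,15,2)
river: ρ → (2,17,-5)
river: ρ → (-5,13,8)
river: ρ → (8,3,-10)
river: ρ → (-10,17,1)
river: ρ → (1,17,-10)
river: ρ → (-10,3,8)
river: ρ → (8,13,-5)
ρ-cycle length = 16 (tail of 1 descent step not counted)

16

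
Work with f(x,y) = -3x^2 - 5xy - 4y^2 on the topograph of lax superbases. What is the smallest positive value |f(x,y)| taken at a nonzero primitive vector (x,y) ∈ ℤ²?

translate: b→-1 (≡5 mod 6), so (3,5,4)→(3,-1,2)
flip: (3,-1,2)→(2,1,3)
reduced (well bottom): (2,1,3) with a≤c, −a<b≤a
well minimum |f| = |-2| = 2 (negative-definite)

2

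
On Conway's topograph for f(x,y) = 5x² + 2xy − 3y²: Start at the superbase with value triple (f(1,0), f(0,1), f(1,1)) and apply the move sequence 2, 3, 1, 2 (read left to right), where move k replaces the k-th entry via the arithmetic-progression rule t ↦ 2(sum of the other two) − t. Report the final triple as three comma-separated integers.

start (5,-3,4) = (f(1,0),f(0,1),f(1,1))
replace slot 2: 2·(5+4) − (-3) = 21 → (5,21,4)
replace slot 3: 2·(5+21) − 4 = 48 → (5,21,48)
replace slot 1: 2·(21+48) − 5 = 133 → (133,21,48)
replace slot 2: 2·(133+48) − 21 = 341 → (133,341,48)

133,341,48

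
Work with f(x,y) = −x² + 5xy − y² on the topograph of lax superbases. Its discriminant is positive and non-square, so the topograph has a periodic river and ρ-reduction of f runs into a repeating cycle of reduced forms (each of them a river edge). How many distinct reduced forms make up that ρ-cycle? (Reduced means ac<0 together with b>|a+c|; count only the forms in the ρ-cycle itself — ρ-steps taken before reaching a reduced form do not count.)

D = 21, ⌊√D⌋ = 4
descent: ρ → (-1,3,3)  [lands on river]
river: ρ → (3,3,-1)
ρ-cycle length = 2 (tail of 1 descent step not counted)

2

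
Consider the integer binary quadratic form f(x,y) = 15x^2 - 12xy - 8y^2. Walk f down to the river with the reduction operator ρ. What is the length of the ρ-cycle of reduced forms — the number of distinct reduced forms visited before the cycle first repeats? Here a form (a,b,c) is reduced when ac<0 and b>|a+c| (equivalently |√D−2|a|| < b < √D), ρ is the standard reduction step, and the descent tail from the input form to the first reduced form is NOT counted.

D = 624, ⌊√D⌋ = 24
descent: ρ → (-8,12,15)  [lands on river]
river: ρ → (15,18,-5)
river: ρ → (-5,22,7)
river: ρ → (7,20,-8)
ρ-cycle length = 4 (tail of 1 descent step not counted)

4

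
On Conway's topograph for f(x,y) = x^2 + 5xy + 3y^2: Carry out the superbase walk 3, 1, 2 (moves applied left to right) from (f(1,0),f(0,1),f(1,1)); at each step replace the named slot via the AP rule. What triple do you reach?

start (1,3,9) = (f(1,0),f(0,1),f(1,1))
replace slot 3: 2·(1+3) − 9 = -1 → (1,3,-1)
replace slot 1: 2·(3+(-1)) − 1 = 3 → (3,3,-1)
replace slot 2: 2·(3+(-1)) − 3 = 1 → (3,1,-1)

3,1,-1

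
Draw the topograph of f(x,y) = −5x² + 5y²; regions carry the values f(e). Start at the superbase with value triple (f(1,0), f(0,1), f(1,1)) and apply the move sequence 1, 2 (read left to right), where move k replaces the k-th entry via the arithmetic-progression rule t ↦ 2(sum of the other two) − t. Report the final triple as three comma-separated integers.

start (-5,5,0) = (f(1,0),f(0,1),f(1,1))
replace slot 1: 2·(5+0) − (-5) = 15 → (15,5,0)
replace slot 2: 2·(15+0) − 5 = 25 → (15,25,0)

15,25,0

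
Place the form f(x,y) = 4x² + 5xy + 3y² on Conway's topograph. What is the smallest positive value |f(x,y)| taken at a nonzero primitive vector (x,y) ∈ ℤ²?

translate: b→-3 (≡5 mod 8), so (4,5,3)→(4,-3,2)
flip: (4,-3,2)→(2,3,4)
translate: b→-1 (≡3 mod 4), so (2,3,4)→(2,-1,3)
reduced (well bottom): (2,-1,3) with a≤c, −a<b≤a
well minimum = a = 2

2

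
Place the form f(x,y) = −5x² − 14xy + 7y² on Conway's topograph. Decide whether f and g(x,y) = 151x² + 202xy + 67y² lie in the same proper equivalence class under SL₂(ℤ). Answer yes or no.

D₁ = 336, D₂ = 336
river cycle of f (length 4): (7, 14, -5), (-5, 16, 4), (4, 16, -5), (-5, 14, 7)
river cycle of g (length 4): (-5, 16, 4), (4, 16, -5), (-5, 14, 7), (7, 14, -5)
cycles coincide ⇒ equivalent

yes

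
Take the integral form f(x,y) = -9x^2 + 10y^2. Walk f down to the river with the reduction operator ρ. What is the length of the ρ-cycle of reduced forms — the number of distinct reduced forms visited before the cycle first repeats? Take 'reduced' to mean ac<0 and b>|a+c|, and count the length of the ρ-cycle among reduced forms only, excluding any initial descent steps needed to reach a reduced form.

D = 360, ⌊√D⌋ = 18
descent: ρ → (10,0,-9)
descent: ρ → (-9,18,1)  [lands on river]
river: ρ → (1,18,-9)
ρ-cycle length = 2 (tail of 2 descent steps not counted)

2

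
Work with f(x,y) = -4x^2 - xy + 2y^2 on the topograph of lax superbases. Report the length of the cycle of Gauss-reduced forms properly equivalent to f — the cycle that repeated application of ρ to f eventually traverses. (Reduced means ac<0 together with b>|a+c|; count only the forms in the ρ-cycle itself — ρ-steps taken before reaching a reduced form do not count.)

D = 33, ⌊√D⌋ = 5
descent: ρ → (2,5,-1)  [lands on river]
river: ρ → (-1,5,2)
river: ρ → (2,3,-3)
river: ρ → (-3,3,2)
ρ-cycle length = 4 (tail of 1 descent step not counted)

4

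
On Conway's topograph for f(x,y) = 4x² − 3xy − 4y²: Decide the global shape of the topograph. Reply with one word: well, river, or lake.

D = b²−4ac = (-3)² − 4·4·(-4) = 73
D > 0 non-square ⇒ indefinite ⇒ periodic river

river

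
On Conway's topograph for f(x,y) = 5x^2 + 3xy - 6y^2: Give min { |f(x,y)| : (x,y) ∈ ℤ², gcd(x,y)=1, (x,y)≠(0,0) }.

river: ρ → (-6,9,2)
river: ρ → (2,11,-1)
river: ρ → (-1,11,2)
river: ρ → (2,9,-6)
river: ρ → (-6,3,5)
river: ρ → (5,7,-4)
river: ρ → (-4,9,3)
river: ρ → (3,9,-4)
river: ρ → (-4,7,5)
river: ρ → (5,3,-6)
closes: descent 0, river 10
min |a| on river = 1

1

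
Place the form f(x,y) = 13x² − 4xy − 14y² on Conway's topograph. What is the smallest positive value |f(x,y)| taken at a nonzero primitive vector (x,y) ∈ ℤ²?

descent: ρ → (-14,4,13)  [lands on river]
river: ρ → (13,22,-5)
river: ρ → (-5,18,21)
river: ρ → (21,24,-2)
river: ρ → (-2,24,21)
river: ρ → (21,18,-5)
river: ρ → (-5,22,13)
river: ρ → (13,4,-14)
river: ρ → (-14,24,3)
river: ρ → (3,24,-14)
closes: descent 1, river 10
min |a| on river = 2

2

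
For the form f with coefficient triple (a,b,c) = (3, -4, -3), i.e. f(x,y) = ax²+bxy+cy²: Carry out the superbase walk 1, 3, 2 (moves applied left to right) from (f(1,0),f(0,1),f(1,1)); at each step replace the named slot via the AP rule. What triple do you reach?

start (3,-3,-4) = (f(1,0),f(0,1),f(1,1))
replace slot 1: 2·((-3)+(-4)) − 3 = -17 → (-17,-3,-4)
replace slot 3: 2·((-17)+(-3)) − (-4) = -36 → (-17,-3,-36)
replace slot 2: 2·((-17)+(-36)) − (-3) = -103 → (-17,-103,-36)

-17,-103,-36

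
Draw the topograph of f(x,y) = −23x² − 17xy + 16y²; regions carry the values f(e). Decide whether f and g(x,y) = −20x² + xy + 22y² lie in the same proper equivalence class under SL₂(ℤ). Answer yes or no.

D₁ = 1761, D₂ = 1761
river cycle of f (length 10): (16, 17, -23), (-23, 29, 10), (10, 31, -20), (-20, 9, 21), (21, 33, -8), (-8, 31, 25), (25, 19, -14), (-14, 37, 7), (7, 33, -24), (-24, 15, 16)
river cycle of g (length 4): (-20, 41, 1), (1, 41, -20), (-20, 39, 3), (3, 39, -20)
cycles differ ⇒ inequivalent

no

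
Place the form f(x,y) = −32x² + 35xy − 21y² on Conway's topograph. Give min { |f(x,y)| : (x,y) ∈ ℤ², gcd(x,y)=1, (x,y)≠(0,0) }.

translate: b→29 (≡-35 mod 64), so (32,-35,21)→(32,29,18)
flip: (32,29,18)→(18,-29,32)
translate: b→7 (≡-29 mod 36), so (18,-29,32)→(18,7,21)
reduced (well bottom): (18,7,21) with a≤c, −a<b≤a
well minimum |f| = |-18| = 18 (negative-definite)

18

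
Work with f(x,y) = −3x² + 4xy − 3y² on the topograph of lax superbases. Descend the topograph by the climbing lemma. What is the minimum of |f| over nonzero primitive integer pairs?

translate: b→2 (≡-4 mod 6), so (3,-4,3)→(3,2,2)
flip: (3,2,2)→(2,-2,3)
translate: b→2 (≡-2 mod 4), so (2,-2,3)→(2,2,3)
reduced (well bottom): (2,2,3) with a≤c, −a<b≤a
well minimum |f| = |-2| = 2 (negative-definite)

2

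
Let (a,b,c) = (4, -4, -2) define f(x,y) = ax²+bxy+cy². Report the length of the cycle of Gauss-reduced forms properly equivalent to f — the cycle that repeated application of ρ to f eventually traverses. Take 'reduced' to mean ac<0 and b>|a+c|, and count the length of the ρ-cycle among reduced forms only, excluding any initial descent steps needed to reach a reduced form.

D = 48, ⌊√D⌋ = 6
descent: ρ → (-2,4,4)  [lands on river]
river: ρ → (4,4,-2)
ρ-cycle length = 2 (tail of 1 descent step not counted)

2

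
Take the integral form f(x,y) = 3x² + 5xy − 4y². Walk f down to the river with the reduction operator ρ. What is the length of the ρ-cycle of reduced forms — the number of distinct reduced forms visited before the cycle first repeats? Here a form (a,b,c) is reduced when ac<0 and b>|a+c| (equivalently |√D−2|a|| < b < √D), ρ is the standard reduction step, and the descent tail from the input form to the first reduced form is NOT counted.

D = 73, ⌊√D⌋ = 8
river: ρ → (-4,3,4)
river: ρ → (4,5,-3)
river: ρ → (-3,7,2)
river: ρ → (2,5,-6)
river: ρ → (-6,7,1)
river: ρ → (1,7,-6)
river: ρ → (-6,5,2)
river: ρ → (2,7,-3)
river: ρ → (-3,5,4)
river: ρ → (4,3,-4)
river: ρ → (-4,5,3)
river: ρ → (3,7,-2)
river: ρ → (-2,5,6)
river: ρ → (6,7,-1)
river: ρ → (-1,7,6)
river: ρ → (6,5,-2)
river: ρ → (-2,7,3)
river: ρ → (3,5,-4)
ρ-cycle length = 18 (tail of 0 descent steps not counted)

18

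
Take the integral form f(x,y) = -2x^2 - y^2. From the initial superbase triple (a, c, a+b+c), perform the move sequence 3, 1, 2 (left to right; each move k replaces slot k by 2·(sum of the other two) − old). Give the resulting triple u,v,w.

start (-2,-1,-3) = (f(1,0),f(0,1),f(1,1))
replace slot 3: 2·((-2)+(-1)) − (-3) = -3 → (-2,-1,-3)
replace slot 1: 2·((-1)+(-3)) − (-2) = -6 → (-6,-1,-3)
replace slot 2: 2·((-6)+(-3)) − (-1) = -17 → (-6,-17,-3)

-6,-17,-3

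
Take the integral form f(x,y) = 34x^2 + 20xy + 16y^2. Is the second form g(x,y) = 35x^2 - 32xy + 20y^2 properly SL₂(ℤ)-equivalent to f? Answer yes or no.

D₁ = -1776, D₂ = -1776
f: flip: (34,20,16)→(16,-20,34)
f: translate: b→12 (≡-20 mod 32), so (16,-20,34)→(16,12,30)
f: reduced (well bottom): (16,12,30) with a≤c, −a<b≤a
g: flip: (35,-32,20)→(20,32,35)
g: translate: b→-8 (≡32 mod 40), so (20,32,35)→(20,-8,23)
g: reduced (well bottom): (20,-8,23) with a≤c, −a<b≤a
reduced forms (16, 12, 30) vs (20, -8, 23) ⇒ inequivalent

no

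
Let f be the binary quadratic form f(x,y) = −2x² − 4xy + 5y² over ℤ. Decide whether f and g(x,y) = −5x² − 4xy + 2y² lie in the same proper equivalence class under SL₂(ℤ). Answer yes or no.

D₁ = 56, D₂ = 56
river cycle of f (length 4): (5, 4, -2), (-2, 4, 5), (5, 6, -1), (-1, 6, 5)
river cycle of g (length 4): (2, 4, -5), (-5, 6, 1), (1, 6, -5), (-5, 4, 2)
cycles differ ⇒ inequivalent

no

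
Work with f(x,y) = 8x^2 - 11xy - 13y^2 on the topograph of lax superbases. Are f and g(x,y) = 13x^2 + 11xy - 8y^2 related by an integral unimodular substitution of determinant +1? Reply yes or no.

D₁ = 537, D₂ = 537
river cycle of f (length 16): (-13, 11, 8), (8, 21, -3), (-3, 21, 8), (8, 11, -13), (-13, 15, 6), (6, 21, -4), (-4, 19, 11), (11, 3, -12), (-12, 21, 2), (2, 23, -1), … (6 more)
river cycle of g (length 16): (-8, 21, 3), (3, 21, -8), (-8, 11, 13), (13, 15, -6), (-6, 21, 4), (4, 19, -11), (-11, 3, 12), (12, 21, -2), (-2, 23, 1), (1, 23, -2), … (6 more)
cycles differ ⇒ inequivalent

no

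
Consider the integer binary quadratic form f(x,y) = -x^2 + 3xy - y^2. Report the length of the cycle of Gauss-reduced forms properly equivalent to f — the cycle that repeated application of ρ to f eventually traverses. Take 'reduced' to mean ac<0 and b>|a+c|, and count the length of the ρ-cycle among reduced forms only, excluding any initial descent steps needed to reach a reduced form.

D = 5, ⌊√D⌋ = 2
descent: ρ → (-1,1,1)  [lands on river]
river: ρ → (1,1,-1)
ρ-cycle length = 2 (tail of 1 descent step not counted)

2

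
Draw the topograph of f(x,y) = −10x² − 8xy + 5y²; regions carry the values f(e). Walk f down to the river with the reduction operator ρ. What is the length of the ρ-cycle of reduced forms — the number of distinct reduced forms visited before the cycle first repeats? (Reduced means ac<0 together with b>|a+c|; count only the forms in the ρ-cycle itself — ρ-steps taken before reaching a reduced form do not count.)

D = 264, ⌊√D⌋ = 16
descent: ρ → (5,8,-10)  [lands on river]
river: ρ → (-10,12,3)
river: ρ → (3,12,-10)
river: ρ → (-10,8,5)
river: ρ → (5,12,-6)
river: ρ → (-6,12,5)
ρ-cycle length = 6 (tail of 1 descent step not counted)

6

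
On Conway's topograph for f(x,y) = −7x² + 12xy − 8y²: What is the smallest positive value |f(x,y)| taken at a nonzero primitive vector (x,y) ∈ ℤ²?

translate: b→2 (≡-12 mod 14), so (7,-12,8)→(7,2,3)
flip: (7,2,3)→(3,-2,7)
reduced (well bottom): (3,-2,7) with a≤c, −a<b≤a
well minimum |f| = |-3| = 3 (negative-definite)

3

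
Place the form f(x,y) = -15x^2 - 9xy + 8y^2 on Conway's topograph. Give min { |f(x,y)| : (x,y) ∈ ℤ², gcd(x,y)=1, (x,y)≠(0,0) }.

descent: ρ → (8,9,-15)  [lands on river]
river: ρ → (-15,21,2)
river: ρ → (2,23,-4)
river: ρ → (-4,17,17)
river: ρ → (17,17,-4)
river: ρ → (-4,23,2)
river: ρ → (2,21,-15)
river: ρ → (-15,9,8)
river: ρ → (8,23,-1)
river: ρ → (-1,23,8)
closes: descent 1, river 10
min |a| on river = 1

1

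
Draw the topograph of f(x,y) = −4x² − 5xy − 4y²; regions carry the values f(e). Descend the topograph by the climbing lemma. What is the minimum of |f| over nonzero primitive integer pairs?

translate: b→-3 (≡5 mod 8), so (4,5,4)→(4,-3,3)
flip: (4,-3,3)→(3,3,4)
reduced (well bottom): (3,3,4) with a≤c, −a<b≤a
well minimum |f| = |-3| = 3 (negative-definite)

3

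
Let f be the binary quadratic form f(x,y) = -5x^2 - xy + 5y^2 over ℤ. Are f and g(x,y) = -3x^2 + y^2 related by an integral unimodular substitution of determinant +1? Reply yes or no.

D₁ = 101, D₂ = 12
discriminants differ ⇒ not SL₂(ℤ)-equivalent

no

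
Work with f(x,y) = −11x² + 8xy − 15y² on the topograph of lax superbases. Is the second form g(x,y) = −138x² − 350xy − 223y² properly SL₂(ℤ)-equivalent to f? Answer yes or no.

D₁ = -596, D₂ = -596
f is negative-definite; reduce −f:
−f: reduced (well bottom): (11,-8,15) with a≤c, −a<b≤a
flip sign back: reduced form of f is (-11,8,-15)
g is negative-definite; reduce −g:
−g: translate: b→74 (≡350 mod 276), so (138,350,223)→(138,74,11)
−g: flip: (138,74,11)→(11,-74,138)
−g: translate: b→-8 (≡-74 mod 22), so (11,-74,138)→(11,-8,15)
−g: reduced (well bottom): (11,-8,15) with a≤c, −a<b≤a
flip sign back: reduced form of g is (-11,8,-15)
reduced forms (-11, 8, -15) vs (-11, 8, -15) ⇒ equivalent

yes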